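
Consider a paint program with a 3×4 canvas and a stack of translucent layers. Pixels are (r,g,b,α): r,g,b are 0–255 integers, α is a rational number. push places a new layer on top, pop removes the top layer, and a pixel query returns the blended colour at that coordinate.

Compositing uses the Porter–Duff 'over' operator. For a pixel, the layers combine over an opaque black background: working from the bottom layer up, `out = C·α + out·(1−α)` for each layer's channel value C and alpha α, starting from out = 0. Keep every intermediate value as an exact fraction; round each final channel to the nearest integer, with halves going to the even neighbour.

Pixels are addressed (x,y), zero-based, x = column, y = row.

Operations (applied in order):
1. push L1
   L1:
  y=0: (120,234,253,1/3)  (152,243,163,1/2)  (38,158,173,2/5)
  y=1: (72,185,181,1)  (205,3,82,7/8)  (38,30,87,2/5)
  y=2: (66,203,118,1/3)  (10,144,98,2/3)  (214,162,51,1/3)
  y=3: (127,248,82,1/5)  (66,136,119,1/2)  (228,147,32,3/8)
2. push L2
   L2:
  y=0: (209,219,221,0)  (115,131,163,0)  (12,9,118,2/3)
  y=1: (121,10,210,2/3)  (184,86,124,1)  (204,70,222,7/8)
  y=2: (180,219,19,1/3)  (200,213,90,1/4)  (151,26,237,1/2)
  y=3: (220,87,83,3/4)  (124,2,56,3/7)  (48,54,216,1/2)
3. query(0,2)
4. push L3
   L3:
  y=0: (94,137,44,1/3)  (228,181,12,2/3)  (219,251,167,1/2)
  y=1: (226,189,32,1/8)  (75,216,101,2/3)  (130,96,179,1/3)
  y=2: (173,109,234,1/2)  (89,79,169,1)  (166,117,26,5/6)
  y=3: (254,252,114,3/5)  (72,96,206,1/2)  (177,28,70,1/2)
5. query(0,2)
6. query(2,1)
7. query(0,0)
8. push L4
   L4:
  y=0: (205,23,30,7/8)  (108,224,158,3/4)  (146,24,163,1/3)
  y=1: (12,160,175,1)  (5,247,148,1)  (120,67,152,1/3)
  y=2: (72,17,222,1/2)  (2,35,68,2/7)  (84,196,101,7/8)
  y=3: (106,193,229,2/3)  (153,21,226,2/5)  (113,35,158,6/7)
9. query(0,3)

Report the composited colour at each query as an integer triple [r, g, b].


(0,2) stack=L1,L2; from [0,0,0]:
after L1 α=1/3: [22, 203/3, 118/3]
after L2 α=1/3: [224/3, 1063/9, 293/9]
→ [75, 118, 33]

query (0,2) [L1,L2,L3] — begin 0,0,0
+L1 (α=1/3) → [22, 203/3, 118/3]
+L2 (α=1/3) → [224/3, 1063/9, 293/9]
+L3 (α=1/2) → [743/6, 1022/9, 2399/18]
rounded: [124, 114, 133]

at x=2,y=1 over L1,L2,L3:
after L1 α=2/5: [76/5, 12, 174/5]
after L2 α=7/8: [902/5, 251/4, 993/5]
after L3 α=1/3: [818/5, 443/6, 2881/15]
= [164, 74, 192]

at x=0,y=0 over L1,L2,L3:
L1 α=1/3: [40, 78, 253/3]
L2 α=0: [40, 78, 253/3]
L3 α=1/3: [58, 293/3, 638/9]
→ [58, 98, 71]

at x=0,y=3 over L1,L2,L3,L4:
L1 α=1/5: [127/5, 248/5, 82/5]
L2 α=3/4: [3427/20, 1553/20, 1327/20]
L3 α=3/5: [11047/50, 9113/50, 4747/50]
L4 α=2/3: [21647/150, 9471/50, 27647/150]
→ [144, 189, 184]


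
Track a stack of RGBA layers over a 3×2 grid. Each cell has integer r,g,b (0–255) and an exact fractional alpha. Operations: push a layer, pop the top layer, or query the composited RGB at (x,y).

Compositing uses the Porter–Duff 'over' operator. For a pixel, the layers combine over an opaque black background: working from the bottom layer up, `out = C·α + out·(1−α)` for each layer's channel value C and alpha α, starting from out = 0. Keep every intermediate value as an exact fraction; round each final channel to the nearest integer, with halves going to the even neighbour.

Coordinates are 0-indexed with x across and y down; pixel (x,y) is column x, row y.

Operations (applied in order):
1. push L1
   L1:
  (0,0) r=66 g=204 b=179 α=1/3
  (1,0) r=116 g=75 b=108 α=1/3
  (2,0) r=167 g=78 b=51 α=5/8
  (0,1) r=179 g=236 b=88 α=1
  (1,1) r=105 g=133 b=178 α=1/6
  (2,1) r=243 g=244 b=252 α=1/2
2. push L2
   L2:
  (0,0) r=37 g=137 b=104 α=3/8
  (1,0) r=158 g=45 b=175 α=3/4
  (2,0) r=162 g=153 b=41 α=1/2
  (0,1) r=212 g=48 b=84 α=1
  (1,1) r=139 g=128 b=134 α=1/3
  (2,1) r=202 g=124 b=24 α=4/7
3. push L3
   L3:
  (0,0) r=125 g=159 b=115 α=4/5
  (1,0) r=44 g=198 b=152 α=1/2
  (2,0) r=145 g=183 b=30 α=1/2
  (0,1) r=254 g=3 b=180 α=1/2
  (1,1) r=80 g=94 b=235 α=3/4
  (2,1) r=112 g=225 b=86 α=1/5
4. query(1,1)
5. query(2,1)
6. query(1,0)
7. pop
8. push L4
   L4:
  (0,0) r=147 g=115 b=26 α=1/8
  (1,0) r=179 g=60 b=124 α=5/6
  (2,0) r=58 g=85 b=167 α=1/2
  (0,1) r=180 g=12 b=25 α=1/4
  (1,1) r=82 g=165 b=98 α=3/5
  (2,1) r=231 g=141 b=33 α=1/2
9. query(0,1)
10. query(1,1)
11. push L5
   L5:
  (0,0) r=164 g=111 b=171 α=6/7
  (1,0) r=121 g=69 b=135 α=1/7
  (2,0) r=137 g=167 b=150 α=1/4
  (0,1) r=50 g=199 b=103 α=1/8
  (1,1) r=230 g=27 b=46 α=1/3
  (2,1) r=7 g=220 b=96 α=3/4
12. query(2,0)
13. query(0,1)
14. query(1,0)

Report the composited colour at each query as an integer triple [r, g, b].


(1,1) stack=L1,L2,L3; from [0,0,0]:
+L1 (α=1/6) → [35/2, 133/6, 89/3]
+L2 (α=1/3) → [58, 517/9, 580/9]
+L3 (α=3/4) → [149/2, 3055/36, 6925/36]
= [74, 85, 192]

(2,1) stack=L1,L2,L3; from [0,0,0]:
+L1 (α=1/2) → [243/2, 122, 126]
+L2 (α=4/7) → [335/2, 862/7, 474/7]
+L3 (α=1/5) → [782/5, 5023/35, 2498/35]
= [156, 144, 71]

(1,0) stack=L1,L2,L3; from [0,0,0]:
+L1 (α=1/3) → [116/3, 25, 36]
+L2 (α=3/4) → [769/6, 40, 561/4]
+L3 (α=1/2) → [1033/12, 119, 1169/8]
rounded: [86, 119, 146]

(0,1) stack=L1,L2,L4; from [0,0,0]:
after L1 α=1: [179, 236, 88]
after L2 α=1: [212, 48, 84]
after L4 α=1/4: [204, 39, 277/4]
= [204, 39, 69]

at x=1,y=1 over L1,L2,L4:
+L1 (α=1/6) → [35/2, 133/6, 89/3]
+L2 (α=1/3) → [58, 517/9, 580/9]
+L4 (α=3/5) → [362/5, 5489/45, 3806/45]
= [72, 122, 85]

(2,0) stack=L1,L2,L4,L5; from [0,0,0]:
L1 α=5/8: [835/8, 195/4, 255/8]
L2 α=1/2: [2131/16, 807/8, 583/16]
L4 α=1/2: [3059/32, 1487/16, 3255/32]
L5 α=1/4: [13561/128, 7133/64, 14565/128]
→ [106, 111, 114]

(0,1) stack=L1,L2,L4,L5; from [0,0,0]:
L1 α=1: [179, 236, 88]
L2 α=1: [212, 48, 84]
L4 α=1/4: [204, 39, 277/4]
L5 α=1/8: [739/4, 59, 2351/32]
= [185, 59, 73]

at x=1,y=0 over L1,L2,L4,L5:
L1 α=1/3: [116/3, 25, 36]
L2 α=3/4: [769/6, 40, 561/4]
L4 α=5/6: [6139/36, 170/3, 3041/24]
L5 α=1/7: [6865/42, 409/7, 3581/28]
→ [163, 58, 128]


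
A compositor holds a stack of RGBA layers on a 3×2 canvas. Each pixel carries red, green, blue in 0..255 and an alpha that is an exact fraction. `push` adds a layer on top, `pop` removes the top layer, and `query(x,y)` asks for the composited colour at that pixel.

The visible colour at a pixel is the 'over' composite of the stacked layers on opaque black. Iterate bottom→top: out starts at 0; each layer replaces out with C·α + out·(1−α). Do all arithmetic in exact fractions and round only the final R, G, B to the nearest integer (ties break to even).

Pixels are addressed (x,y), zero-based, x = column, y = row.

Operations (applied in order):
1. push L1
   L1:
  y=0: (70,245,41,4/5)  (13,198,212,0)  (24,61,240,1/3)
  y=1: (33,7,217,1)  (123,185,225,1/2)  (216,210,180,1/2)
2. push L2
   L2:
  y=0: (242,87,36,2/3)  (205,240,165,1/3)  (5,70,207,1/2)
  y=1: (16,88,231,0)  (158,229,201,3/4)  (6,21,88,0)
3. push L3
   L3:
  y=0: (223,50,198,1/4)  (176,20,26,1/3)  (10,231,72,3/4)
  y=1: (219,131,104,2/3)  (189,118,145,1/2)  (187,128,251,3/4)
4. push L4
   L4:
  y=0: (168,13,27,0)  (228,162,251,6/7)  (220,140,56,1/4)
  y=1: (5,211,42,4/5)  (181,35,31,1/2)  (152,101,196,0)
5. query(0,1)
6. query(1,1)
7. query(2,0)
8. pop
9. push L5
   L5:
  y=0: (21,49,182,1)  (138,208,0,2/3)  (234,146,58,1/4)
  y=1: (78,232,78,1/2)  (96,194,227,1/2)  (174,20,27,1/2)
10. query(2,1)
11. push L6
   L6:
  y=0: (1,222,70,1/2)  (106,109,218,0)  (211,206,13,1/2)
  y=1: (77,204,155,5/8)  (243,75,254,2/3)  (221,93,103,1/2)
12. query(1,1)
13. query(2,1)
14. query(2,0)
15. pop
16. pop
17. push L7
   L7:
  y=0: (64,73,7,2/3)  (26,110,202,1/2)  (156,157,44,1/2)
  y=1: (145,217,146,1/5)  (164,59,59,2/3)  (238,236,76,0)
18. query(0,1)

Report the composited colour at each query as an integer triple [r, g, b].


query (0,1) [L1,L2,L3,L4] — begin 0,0,0
after L1 α=1: [33, 7, 217]
after L2 α=0: [33, 7, 217]
after L3 α=2/3: [157, 269/3, 425/3]
after L4 α=4/5: [177/5, 2801/15, 929/15]
= [35, 187, 62]

query (1,1) [L1,L2,L3,L4] — begin 0,0,0
+L1 (α=1/2) → [123/2, 185/2, 225/2]
+L2 (α=3/4) → [1071/8, 1559/8, 1431/8]
+L3 (α=1/2) → [2583/16, 2503/16, 2591/16]
+L4 (α=1/2) → [5479/32, 3063/32, 3087/32]
= [171, 96, 96]

at x=2,y=0 over L1,L2,L3,L4:
+L1 (α=1/3) → [8, 61/3, 80]
+L2 (α=1/2) → [13/2, 271/6, 287/2]
+L3 (α=3/4) → [73/8, 4429/24, 719/8]
+L4 (α=1/4) → [1979/32, 5549/32, 2605/32]
→ [62, 173, 81]

query (2,1) [L1,L2,L3,L5] — begin 0,0,0
L1 α=1/2: [108, 105, 90]
L2 α=0: [108, 105, 90]
L3 α=3/4: [669/4, 489/4, 843/4]
L5 α=1/2: [1365/8, 569/8, 951/8]
→ [171, 71, 119]

(1,1) stack=L1,L2,L3,L5,L6; from [0,0,0]:
after L1 α=1/2: [123/2, 185/2, 225/2]
after L2 α=3/4: [1071/8, 1559/8, 1431/8]
after L3 α=1/2: [2583/16, 2503/16, 2591/16]
after L5 α=1/2: [4119/32, 5607/32, 6223/32]
after L6 α=2/3: [6557/32, 3469/32, 7493/32]
rounded: [205, 108, 234]

at x=2,y=1 over L1,L2,L3,L5,L6:
+L1 (α=1/2) → [108, 105, 90]
+L2 (α=0) → [108, 105, 90]
+L3 (α=3/4) → [669/4, 489/4, 843/4]
+L5 (α=1/2) → [1365/8, 569/8, 951/8]
+L6 (α=1/2) → [3133/16, 1313/16, 1775/16]
→ [196, 82, 111]

query (2,0) [L1,L2,L3,L5,L6] — begin 0,0,0
L1 α=1/3: [8, 61/3, 80]
L2 α=1/2: [13/2, 271/6, 287/2]
L3 α=3/4: [73/8, 4429/24, 719/8]
L5 α=1/4: [2091/32, 5597/32, 2621/32]
L6 α=1/2: [8843/64, 12189/64, 3037/64]
rounded: [138, 190, 47]

at x=0,y=1 over L1,L2,L3,L7:
after L1 α=1: [33, 7, 217]
after L2 α=0: [33, 7, 217]
after L3 α=2/3: [157, 269/3, 425/3]
after L7 α=1/5: [773/5, 1727/15, 2138/15]
→ [155, 115, 143]


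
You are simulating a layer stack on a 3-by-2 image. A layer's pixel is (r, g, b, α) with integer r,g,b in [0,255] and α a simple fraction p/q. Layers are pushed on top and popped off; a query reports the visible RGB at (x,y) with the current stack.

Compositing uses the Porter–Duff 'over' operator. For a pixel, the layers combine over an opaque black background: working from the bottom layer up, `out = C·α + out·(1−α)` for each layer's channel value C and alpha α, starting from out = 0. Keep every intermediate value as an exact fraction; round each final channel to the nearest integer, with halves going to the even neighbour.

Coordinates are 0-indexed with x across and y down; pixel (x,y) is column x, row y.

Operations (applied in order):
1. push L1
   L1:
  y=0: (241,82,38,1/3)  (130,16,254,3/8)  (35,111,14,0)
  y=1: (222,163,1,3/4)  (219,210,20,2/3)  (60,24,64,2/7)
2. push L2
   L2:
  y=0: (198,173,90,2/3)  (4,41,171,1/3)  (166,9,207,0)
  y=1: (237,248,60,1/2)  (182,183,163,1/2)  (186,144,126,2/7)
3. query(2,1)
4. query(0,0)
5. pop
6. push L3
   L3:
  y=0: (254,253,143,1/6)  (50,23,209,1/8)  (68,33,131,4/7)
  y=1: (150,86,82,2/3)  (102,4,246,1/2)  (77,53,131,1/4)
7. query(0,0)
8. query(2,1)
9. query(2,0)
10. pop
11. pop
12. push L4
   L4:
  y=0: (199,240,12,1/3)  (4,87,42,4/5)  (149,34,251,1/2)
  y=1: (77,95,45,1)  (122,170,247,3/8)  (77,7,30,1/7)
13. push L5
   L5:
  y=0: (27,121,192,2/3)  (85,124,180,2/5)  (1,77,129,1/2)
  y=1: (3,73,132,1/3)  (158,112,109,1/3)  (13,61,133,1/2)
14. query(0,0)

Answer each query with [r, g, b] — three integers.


at x=2,y=1 over L1,L2:
after L1 α=2/7: [120/7, 48/7, 128/7]
after L2 α=2/7: [3204/49, 2256/49, 2404/49]
= [65, 46, 49]

query (0,0) [L1,L2] — begin 0,0,0
L1 α=1/3: [241/3, 82/3, 38/3]
L2 α=2/3: [1429/9, 1120/9, 578/9]
rounded: [159, 124, 64]

query (0,0) [L1,L3] — begin 0,0,0
after L1 α=1/3: [241/3, 82/3, 38/3]
after L3 α=1/6: [1967/18, 1169/18, 619/18]
rounded: [109, 65, 34]

(2,1) stack=L1,L3; from [0,0,0]:
+L1 (α=2/7) → [120/7, 48/7, 128/7]
+L3 (α=1/4) → [899/28, 515/28, 1301/28]
rounded: [32, 18, 46]

query (2,0) [L1,L3] — begin 0,0,0
+L1 (α=0) → [0, 0, 0]
+L3 (α=4/7) → [272/7, 132/7, 524/7]
rounded: [39, 19, 75]

(0,0) stack=L4,L5; from [0,0,0]:
after L4 α=1/3: [199/3, 80, 4]
after L5 α=2/3: [361/9, 322/3, 388/3]
→ [40, 107, 129]


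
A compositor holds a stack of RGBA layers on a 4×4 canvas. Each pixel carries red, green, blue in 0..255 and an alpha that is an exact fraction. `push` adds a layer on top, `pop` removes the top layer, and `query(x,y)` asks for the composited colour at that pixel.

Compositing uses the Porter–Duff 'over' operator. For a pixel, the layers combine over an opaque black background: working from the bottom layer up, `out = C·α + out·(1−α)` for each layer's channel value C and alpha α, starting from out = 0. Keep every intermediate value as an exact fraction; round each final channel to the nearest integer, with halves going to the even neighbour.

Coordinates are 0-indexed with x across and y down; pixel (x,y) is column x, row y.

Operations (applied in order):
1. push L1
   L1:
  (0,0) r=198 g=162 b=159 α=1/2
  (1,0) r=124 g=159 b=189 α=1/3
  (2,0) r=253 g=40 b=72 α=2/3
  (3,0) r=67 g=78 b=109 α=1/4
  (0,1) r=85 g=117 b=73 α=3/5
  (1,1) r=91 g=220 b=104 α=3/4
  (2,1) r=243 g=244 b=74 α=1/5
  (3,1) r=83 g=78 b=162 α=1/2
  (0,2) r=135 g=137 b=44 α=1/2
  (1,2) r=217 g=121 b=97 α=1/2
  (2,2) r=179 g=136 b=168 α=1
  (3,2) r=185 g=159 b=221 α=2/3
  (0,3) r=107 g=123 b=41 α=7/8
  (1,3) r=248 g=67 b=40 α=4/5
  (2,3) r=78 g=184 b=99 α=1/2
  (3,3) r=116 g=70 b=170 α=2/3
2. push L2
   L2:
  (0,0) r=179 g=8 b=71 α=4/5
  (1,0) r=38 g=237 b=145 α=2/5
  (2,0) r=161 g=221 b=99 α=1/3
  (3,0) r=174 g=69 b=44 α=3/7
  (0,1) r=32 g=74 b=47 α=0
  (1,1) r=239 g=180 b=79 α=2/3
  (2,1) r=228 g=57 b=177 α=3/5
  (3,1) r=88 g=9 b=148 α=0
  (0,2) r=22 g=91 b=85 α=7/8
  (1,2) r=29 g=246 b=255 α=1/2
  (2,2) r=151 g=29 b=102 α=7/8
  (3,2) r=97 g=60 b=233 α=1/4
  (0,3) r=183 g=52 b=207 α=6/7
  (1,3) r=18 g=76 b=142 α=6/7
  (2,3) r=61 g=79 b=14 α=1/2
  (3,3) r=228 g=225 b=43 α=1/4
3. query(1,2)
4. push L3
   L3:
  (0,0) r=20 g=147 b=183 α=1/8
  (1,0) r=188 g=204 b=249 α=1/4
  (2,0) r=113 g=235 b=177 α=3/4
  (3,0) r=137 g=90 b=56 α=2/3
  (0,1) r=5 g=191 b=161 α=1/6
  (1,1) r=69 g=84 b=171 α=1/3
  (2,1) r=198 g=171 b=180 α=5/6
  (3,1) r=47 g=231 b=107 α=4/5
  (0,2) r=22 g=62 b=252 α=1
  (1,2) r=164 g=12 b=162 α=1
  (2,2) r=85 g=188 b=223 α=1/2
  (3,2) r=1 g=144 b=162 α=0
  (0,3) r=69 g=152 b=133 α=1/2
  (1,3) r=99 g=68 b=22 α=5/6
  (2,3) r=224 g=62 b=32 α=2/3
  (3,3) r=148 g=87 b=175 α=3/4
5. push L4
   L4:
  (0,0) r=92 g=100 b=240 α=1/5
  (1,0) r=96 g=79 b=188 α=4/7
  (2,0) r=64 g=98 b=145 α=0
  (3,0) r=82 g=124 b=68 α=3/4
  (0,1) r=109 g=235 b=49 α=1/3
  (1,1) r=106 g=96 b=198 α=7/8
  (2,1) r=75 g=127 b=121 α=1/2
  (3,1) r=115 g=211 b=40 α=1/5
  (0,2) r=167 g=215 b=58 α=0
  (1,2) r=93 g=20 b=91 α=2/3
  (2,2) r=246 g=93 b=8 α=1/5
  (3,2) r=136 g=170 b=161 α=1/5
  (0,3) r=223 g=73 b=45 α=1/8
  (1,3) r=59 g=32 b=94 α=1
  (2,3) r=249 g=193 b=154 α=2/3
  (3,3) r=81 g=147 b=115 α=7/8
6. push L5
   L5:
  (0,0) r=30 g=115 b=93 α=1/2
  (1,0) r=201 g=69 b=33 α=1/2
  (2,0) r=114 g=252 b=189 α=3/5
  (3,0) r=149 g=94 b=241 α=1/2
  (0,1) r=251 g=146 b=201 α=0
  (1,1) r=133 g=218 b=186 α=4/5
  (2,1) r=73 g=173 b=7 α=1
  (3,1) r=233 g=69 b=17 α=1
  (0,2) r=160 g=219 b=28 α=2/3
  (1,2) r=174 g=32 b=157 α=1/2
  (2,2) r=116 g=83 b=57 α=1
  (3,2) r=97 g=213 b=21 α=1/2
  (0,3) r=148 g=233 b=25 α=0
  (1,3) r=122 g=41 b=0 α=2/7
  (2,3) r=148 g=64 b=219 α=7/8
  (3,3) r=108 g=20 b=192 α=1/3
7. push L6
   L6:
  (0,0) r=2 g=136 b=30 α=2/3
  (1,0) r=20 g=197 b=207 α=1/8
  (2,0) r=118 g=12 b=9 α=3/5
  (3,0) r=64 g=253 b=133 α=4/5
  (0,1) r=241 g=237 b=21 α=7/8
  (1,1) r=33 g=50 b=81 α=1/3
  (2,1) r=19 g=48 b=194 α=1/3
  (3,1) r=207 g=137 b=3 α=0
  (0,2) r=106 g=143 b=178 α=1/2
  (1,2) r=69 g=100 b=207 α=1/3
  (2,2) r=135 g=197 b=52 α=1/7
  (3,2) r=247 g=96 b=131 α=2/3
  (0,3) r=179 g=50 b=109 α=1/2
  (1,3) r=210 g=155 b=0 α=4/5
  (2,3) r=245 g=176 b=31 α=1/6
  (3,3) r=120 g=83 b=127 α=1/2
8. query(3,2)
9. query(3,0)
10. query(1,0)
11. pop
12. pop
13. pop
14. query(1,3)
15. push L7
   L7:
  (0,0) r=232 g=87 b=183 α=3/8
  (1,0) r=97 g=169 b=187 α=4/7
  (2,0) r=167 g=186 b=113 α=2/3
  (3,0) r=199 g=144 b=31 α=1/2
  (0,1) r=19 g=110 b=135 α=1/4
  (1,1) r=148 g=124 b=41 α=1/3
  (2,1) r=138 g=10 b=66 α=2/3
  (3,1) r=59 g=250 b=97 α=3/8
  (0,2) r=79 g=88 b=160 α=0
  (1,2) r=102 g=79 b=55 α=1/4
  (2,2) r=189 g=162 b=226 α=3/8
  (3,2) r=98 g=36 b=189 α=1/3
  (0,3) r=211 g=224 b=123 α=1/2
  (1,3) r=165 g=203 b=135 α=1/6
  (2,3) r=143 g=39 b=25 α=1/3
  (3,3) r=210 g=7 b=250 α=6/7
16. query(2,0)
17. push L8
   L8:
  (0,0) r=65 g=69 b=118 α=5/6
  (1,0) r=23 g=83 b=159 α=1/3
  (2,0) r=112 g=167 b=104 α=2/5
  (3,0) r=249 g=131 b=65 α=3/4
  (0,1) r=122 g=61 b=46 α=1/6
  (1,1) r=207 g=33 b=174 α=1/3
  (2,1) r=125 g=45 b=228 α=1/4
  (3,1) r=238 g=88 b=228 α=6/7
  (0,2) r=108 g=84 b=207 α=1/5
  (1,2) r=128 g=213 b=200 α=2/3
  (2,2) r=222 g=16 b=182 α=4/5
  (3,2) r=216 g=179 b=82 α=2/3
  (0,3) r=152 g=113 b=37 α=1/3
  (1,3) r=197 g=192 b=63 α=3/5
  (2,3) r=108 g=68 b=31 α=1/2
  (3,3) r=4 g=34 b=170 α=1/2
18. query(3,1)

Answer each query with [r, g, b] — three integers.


query (1,2) [L1,L2] — begin 0,0,0
+L1 (α=1/2) → [217/2, 121/2, 97/2]
+L2 (α=1/2) → [275/4, 613/4, 607/4]
→ [69, 153, 152]

(3,2) stack=L1,L2,L3,L4,L5,L6; from [0,0,0]:
+L1 (α=2/3) → [370/3, 106, 442/3]
+L2 (α=1/4) → [467/4, 189/2, 675/4]
+L3 (α=0) → [467/4, 189/2, 675/4]
+L4 (α=1/5) → [603/5, 548/5, 836/5]
+L5 (α=1/2) → [544/5, 1613/10, 941/10]
+L6 (α=2/3) → [3014/15, 3533/30, 1187/10]
→ [201, 118, 119]

(3,0) stack=L1,L2,L3,L4,L5,L6; from [0,0,0]:
after L1 α=1/4: [67/4, 39/2, 109/4]
after L2 α=3/7: [589/7, 285/7, 241/7]
after L3 α=2/3: [2507/21, 515/7, 1025/21]
after L4 α=3/4: [7673/84, 3119/28, 5309/84]
after L5 α=1/2: [20189/168, 5751/56, 25553/168]
after L6 α=4/5: [63197/840, 62423/280, 114929/840]
→ [75, 223, 137]

at x=1,y=0 over L1,L2,L3,L4,L5,L6:
L1 α=1/3: [124/3, 53, 63]
L2 α=2/5: [40, 633/5, 479/5]
L3 α=1/4: [77, 2919/20, 1341/10]
L4 α=4/7: [615/7, 15077/140, 1649/10]
L5 α=1/2: [1011/7, 24737/280, 1979/20]
L6 α=1/8: [1031/8, 32617/320, 17993/160]
rounded: [129, 102, 112]

query (1,3) [L1,L2,L3] — begin 0,0,0
L1 α=4/5: [992/5, 268/5, 32]
L2 α=6/7: [1532/35, 364/5, 884/7]
L3 α=5/6: [18857/210, 344/5, 827/21]
= [90, 69, 39]

query (2,0) [L1,L2,L3,L7] — begin 0,0,0
+L1 (α=2/3) → [506/3, 80/3, 48]
+L2 (α=1/3) → [1495/9, 823/9, 65]
+L3 (α=3/4) → [2273/18, 1792/9, 149]
+L7 (α=2/3) → [8285/54, 5140/27, 125]
→ [153, 190, 125]

query (3,1) [L1,L2,L3,L7,L8] — begin 0,0,0
L1 α=1/2: [83/2, 39, 81]
L2 α=0: [83/2, 39, 81]
L3 α=4/5: [459/10, 963/5, 509/5]
L7 α=3/8: [813/16, 1713/8, 100]
L8 α=6/7: [23661/112, 5937/56, 1468/7]
= [211, 106, 210]


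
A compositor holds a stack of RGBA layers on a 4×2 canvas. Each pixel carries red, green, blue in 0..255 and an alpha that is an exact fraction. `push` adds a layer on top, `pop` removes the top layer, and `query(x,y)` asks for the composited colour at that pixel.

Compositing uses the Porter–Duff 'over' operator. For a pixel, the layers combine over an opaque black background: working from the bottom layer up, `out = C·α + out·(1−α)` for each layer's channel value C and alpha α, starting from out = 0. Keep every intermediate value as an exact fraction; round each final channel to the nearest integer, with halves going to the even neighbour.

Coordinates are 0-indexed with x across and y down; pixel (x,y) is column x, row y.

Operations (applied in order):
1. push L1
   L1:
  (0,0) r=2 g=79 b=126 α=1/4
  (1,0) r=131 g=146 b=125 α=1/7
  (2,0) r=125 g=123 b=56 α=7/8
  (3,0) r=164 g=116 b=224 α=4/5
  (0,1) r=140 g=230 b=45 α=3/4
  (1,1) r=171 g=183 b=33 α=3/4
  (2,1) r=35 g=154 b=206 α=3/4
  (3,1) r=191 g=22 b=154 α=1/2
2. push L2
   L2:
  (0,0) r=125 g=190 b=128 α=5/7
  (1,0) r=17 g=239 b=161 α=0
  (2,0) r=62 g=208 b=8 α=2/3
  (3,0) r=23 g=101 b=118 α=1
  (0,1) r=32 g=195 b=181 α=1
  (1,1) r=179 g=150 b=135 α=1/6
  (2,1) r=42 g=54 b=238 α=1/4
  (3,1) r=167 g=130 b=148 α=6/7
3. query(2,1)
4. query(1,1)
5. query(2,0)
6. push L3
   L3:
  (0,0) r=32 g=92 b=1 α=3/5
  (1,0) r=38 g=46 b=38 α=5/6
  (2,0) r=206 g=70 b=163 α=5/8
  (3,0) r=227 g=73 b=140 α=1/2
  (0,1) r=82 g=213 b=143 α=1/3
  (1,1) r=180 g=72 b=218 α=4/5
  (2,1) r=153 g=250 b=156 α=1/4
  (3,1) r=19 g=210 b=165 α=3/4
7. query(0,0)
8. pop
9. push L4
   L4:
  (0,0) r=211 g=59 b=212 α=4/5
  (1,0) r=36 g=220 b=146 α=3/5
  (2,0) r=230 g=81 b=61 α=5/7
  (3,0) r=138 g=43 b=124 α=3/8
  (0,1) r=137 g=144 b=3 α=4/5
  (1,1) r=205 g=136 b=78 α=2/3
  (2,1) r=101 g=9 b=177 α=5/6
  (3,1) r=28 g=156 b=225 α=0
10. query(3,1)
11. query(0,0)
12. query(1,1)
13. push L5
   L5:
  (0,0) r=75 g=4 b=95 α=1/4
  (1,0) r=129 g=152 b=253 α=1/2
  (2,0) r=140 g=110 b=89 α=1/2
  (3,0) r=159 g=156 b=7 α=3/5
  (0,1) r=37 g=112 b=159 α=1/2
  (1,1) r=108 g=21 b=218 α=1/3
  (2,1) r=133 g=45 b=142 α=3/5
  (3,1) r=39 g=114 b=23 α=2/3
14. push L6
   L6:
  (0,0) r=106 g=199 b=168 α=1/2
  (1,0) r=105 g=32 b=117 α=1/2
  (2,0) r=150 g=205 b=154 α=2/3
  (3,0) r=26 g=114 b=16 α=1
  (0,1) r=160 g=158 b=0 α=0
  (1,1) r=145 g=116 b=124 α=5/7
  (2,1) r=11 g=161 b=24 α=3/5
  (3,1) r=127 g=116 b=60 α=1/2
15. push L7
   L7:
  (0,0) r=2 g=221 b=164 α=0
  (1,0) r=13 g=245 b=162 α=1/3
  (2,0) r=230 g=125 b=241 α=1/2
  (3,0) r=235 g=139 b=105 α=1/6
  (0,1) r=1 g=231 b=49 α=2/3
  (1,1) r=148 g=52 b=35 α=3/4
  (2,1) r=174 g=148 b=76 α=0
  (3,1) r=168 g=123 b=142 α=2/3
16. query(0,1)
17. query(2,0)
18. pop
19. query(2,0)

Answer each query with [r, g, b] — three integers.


at x=2,y=1 over L1,L2:
+L1 (α=3/4) → [105/4, 231/2, 309/2]
+L2 (α=1/4) → [483/16, 801/8, 1403/8]
→ [30, 100, 175]

(1,1) stack=L1,L2; from [0,0,0]:
after L1 α=3/4: [513/4, 549/4, 99/4]
after L2 α=1/6: [3281/24, 1115/8, 345/8]
rounded: [137, 139, 43]

(2,0) stack=L1,L2; from [0,0,0]:
after L1 α=7/8: [875/8, 861/8, 49]
after L2 α=2/3: [1867/24, 4189/24, 65/3]
→ [78, 175, 22]

query (0,0) [L1,L2,L3] — begin 0,0,0
L1 α=1/4: [1/2, 79/4, 63/2]
L2 α=5/7: [626/7, 1979/14, 703/7]
L3 α=3/5: [1924/35, 3911/35, 1427/35]
→ [55, 112, 41]

(3,1) stack=L1,L2,L4; from [0,0,0]:
L1 α=1/2: [191/2, 11, 77]
L2 α=6/7: [2195/14, 113, 965/7]
L4 α=0: [2195/14, 113, 965/7]
→ [157, 113, 138]

query (0,0) [L1,L2,L4] — begin 0,0,0
+L1 (α=1/4) → [1/2, 79/4, 63/2]
+L2 (α=5/7) → [626/7, 1979/14, 703/7]
+L4 (α=4/5) → [6534/35, 5283/70, 6639/35]
→ [187, 75, 190]

query (1,1) [L1,L2,L4] — begin 0,0,0
L1 α=3/4: [513/4, 549/4, 99/4]
L2 α=1/6: [3281/24, 1115/8, 345/8]
L4 α=2/3: [13121/72, 1097/8, 531/8]
→ [182, 137, 66]

at x=0,y=1 over L1,L2,L4,L5,L6,L7:
L1 α=3/4: [105, 345/2, 135/4]
L2 α=1: [32, 195, 181]
L4 α=4/5: [116, 771/5, 193/5]
L5 α=1/2: [153/2, 1331/10, 494/5]
L6 α=0: [153/2, 1331/10, 494/5]
L7 α=2/3: [157/6, 5951/30, 328/5]
= [26, 198, 66]

(2,0) stack=L1,L2,L4,L5,L6,L7; from [0,0,0]:
+L1 (α=7/8) → [875/8, 861/8, 49]
+L2 (α=2/3) → [1867/24, 4189/24, 65/3]
+L4 (α=5/7) → [15667/84, 9049/84, 1045/21]
+L5 (α=1/2) → [27427/168, 18289/168, 1457/21]
+L6 (α=2/3) → [77827/504, 87169/504, 7925/63]
+L7 (α=1/2) → [193747/1008, 150169/1008, 11554/63]
rounded: [192, 149, 183]

(2,0) stack=L1,L2,L4,L5,L6; from [0,0,0]:
L1 α=7/8: [875/8, 861/8, 49]
L2 α=2/3: [1867/24, 4189/24, 65/3]
L4 α=5/7: [15667/84, 9049/84, 1045/21]
L5 α=1/2: [27427/168, 18289/168, 1457/21]
L6 α=2/3: [77827/504, 87169/504, 7925/63]
rounded: [154, 173, 126]


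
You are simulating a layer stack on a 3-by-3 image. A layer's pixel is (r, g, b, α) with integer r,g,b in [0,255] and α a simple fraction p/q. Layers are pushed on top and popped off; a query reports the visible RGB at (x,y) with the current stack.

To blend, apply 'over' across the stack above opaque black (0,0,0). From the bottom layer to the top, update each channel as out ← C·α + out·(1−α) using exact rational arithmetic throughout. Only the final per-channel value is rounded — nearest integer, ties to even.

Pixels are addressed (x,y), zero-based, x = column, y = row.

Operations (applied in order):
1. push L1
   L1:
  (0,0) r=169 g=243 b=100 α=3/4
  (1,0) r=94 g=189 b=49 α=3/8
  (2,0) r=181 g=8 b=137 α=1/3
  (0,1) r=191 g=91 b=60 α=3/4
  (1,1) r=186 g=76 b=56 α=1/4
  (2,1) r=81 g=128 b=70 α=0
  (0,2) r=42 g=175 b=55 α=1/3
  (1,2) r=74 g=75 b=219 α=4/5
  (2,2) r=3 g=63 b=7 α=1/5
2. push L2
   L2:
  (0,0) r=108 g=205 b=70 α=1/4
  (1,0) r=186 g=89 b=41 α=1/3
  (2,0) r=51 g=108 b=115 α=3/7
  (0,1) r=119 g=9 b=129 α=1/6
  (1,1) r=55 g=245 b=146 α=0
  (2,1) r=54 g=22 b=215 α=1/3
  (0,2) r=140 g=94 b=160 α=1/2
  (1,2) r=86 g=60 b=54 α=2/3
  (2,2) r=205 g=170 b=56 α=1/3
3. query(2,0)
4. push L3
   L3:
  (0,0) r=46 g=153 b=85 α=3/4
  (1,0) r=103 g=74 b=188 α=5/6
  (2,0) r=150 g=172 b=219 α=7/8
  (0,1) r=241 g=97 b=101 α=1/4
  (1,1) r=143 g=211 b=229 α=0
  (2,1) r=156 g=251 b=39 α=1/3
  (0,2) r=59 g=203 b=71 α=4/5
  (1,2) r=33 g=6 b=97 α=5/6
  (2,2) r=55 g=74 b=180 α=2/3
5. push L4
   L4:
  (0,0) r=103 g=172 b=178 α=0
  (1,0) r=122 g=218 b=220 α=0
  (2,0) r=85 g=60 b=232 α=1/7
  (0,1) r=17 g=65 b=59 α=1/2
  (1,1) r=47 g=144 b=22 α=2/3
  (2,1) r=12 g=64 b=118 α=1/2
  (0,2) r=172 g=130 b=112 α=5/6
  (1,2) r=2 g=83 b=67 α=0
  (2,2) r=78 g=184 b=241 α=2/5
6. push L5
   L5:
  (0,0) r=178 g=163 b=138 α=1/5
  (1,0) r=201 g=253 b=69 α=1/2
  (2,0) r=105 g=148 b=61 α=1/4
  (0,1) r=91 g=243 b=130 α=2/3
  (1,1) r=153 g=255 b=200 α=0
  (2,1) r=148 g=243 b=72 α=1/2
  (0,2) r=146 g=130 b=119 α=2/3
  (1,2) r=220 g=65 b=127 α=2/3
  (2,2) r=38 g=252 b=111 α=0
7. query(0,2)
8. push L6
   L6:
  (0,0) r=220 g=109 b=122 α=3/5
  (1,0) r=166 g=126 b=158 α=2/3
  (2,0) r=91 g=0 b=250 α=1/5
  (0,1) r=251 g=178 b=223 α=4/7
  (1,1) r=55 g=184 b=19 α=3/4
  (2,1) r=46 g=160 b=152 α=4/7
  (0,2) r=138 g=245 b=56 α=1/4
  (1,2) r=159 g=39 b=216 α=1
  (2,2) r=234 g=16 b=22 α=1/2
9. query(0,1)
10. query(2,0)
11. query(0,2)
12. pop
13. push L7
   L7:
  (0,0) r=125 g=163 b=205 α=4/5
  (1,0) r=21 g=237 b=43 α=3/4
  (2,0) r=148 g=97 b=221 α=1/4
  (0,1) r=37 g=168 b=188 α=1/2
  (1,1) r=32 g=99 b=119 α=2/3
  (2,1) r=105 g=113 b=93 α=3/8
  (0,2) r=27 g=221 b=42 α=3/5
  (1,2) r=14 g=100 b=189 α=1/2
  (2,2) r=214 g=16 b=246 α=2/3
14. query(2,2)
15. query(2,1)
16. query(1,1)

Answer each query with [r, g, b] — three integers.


at x=2,y=0 over L1,L2:
L1 α=1/3: [181/3, 8/3, 137/3]
L2 α=3/7: [169/3, 1004/21, 1583/21]
= [56, 48, 75]

query (0,2) [L1,L2,L3,L4,L5] — begin 0,0,0
L1 α=1/3: [14, 175/3, 55/3]
L2 α=1/2: [77, 457/6, 535/6]
L3 α=4/5: [313/5, 5329/30, 2239/30]
L4 α=5/6: [4613/30, 24829/180, 19039/180]
L5 α=2/3: [13373/90, 71629/540, 61879/540]
= [149, 133, 115]

query (0,1) [L1,L2,L3,L4,L5,L6] — begin 0,0,0
+L1 (α=3/4) → [573/4, 273/4, 45]
+L2 (α=1/6) → [3341/24, 467/8, 59]
+L3 (α=1/4) → [5269/32, 2177/32, 139/2]
+L4 (α=1/2) → [5813/64, 4257/64, 257/4]
+L5 (α=2/3) → [17461/192, 11787/64, 1297/12]
+L6 (α=4/7) → [81717/448, 80929/448, 695/4]
rounded: [182, 181, 174]

query (2,0) [L1,L2,L3,L4,L5,L6] — begin 0,0,0
after L1 α=1/3: [181/3, 8/3, 137/3]
after L2 α=3/7: [169/3, 1004/21, 1583/21]
after L3 α=7/8: [3319/24, 3286/21, 4222/21]
after L4 α=1/7: [3659/28, 6992/49, 10068/49]
after L5 α=1/4: [13917/112, 7057/49, 33193/196]
after L6 α=1/5: [3293/28, 28228/245, 45443/245]
→ [118, 115, 185]

at x=0,y=2 over L1,L2,L3,L4,L5,L6:
L1 α=1/3: [14, 175/3, 55/3]
L2 α=1/2: [77, 457/6, 535/6]
L3 α=4/5: [313/5, 5329/30, 2239/30]
L4 α=5/6: [4613/30, 24829/180, 19039/180]
L5 α=2/3: [13373/90, 71629/540, 61879/540]
L6 α=1/4: [17513/120, 115729/720, 71959/720]
= [146, 161, 100]

at x=2,y=2 over L1,L2,L3,L4,L5,L7:
L1 α=1/5: [3/5, 63/5, 7/5]
L2 α=1/3: [1031/15, 976/15, 98/5]
L3 α=2/3: [2681/45, 3196/45, 1898/15]
L4 α=2/5: [5021/75, 8716/75, 4308/25]
L5 α=0: [5021/75, 8716/75, 4308/25]
L7 α=2/3: [37121/225, 11116/225, 5536/25]
= [165, 49, 221]

(2,1) stack=L1,L2,L3,L4,L5,L7; from [0,0,0]:
+L1 (α=0) → [0, 0, 0]
+L2 (α=1/3) → [18, 22/3, 215/3]
+L3 (α=1/3) → [64, 797/9, 547/9]
+L4 (α=1/2) → [38, 1373/18, 1609/18]
+L5 (α=1/2) → [93, 5747/36, 2905/36]
+L7 (α=3/8) → [195/2, 40939/288, 24569/288]
rounded: [98, 142, 85]

at x=1,y=1 over L1,L2,L3,L4,L5,L7:
L1 α=1/4: [93/2, 19, 14]
L2 α=0: [93/2, 19, 14]
L3 α=0: [93/2, 19, 14]
L4 α=2/3: [281/6, 307/3, 58/3]
L5 α=0: [281/6, 307/3, 58/3]
L7 α=2/3: [665/18, 901/9, 772/9]
rounded: [37, 100, 86]


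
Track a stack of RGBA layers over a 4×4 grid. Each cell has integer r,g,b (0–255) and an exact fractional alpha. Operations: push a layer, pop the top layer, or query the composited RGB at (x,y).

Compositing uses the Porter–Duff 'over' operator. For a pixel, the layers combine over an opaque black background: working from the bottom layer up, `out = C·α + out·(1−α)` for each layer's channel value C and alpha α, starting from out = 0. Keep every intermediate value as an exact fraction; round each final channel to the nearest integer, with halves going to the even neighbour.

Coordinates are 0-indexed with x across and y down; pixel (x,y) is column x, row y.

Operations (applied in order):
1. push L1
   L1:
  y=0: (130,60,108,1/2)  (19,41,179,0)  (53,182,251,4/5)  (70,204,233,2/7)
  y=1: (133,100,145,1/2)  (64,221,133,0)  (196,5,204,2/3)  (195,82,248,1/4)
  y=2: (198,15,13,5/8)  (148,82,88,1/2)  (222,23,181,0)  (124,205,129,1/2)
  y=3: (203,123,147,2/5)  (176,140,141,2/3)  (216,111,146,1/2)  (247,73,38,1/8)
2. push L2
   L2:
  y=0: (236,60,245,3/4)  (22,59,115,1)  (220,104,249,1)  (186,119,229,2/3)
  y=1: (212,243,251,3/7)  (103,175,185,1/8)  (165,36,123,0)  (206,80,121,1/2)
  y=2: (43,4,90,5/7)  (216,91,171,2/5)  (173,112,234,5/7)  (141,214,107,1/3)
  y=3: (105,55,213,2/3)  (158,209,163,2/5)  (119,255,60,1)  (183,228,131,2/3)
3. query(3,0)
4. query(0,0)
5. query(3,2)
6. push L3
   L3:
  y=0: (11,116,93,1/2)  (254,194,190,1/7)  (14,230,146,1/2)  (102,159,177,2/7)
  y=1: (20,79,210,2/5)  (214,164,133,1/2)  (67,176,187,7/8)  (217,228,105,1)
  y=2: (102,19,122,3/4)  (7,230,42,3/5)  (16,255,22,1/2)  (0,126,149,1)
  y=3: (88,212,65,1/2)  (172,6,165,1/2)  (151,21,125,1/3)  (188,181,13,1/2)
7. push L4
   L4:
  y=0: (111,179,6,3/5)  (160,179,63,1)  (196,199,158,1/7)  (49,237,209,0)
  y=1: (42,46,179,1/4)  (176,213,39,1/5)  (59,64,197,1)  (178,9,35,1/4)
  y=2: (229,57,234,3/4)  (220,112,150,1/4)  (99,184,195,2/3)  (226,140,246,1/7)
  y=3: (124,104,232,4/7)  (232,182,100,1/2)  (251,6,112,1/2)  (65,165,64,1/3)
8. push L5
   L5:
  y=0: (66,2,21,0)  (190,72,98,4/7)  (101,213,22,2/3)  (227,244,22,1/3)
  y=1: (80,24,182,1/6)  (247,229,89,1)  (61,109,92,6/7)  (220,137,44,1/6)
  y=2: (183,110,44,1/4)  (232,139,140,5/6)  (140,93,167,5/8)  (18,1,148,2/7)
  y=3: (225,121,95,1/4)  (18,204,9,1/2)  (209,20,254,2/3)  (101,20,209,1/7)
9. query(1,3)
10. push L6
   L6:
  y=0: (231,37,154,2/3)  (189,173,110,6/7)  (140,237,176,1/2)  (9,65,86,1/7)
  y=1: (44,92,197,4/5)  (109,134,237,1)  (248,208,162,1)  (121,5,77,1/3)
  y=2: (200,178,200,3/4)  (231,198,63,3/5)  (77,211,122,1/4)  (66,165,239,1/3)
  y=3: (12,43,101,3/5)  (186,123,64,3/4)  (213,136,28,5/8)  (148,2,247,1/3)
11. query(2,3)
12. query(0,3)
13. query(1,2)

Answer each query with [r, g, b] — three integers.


(3,0) stack=L1,L2; from [0,0,0]:
after L1 α=2/7: [20, 408/7, 466/7]
after L2 α=2/3: [392/3, 2074/21, 1224/7]
= [131, 99, 175]

query (0,0) [L1,L2] — begin 0,0,0
+L1 (α=1/2) → [65, 30, 54]
+L2 (α=3/4) → [773/4, 105/2, 789/4]
rounded: [193, 52, 197]

(3,2) stack=L1,L2; from [0,0,0]:
+L1 (α=1/2) → [62, 205/2, 129/2]
+L2 (α=1/3) → [265/3, 419/3, 236/3]
= [88, 140, 79]

query (1,3) [L1,L2,L3,L4,L5] — begin 0,0,0
+L1 (α=2/3) → [352/3, 280/3, 94]
+L2 (α=2/5) → [668/5, 698/5, 608/5]
+L3 (α=1/2) → [764/5, 364/5, 1433/10]
+L4 (α=1/2) → [962/5, 637/5, 2433/20]
+L5 (α=1/2) → [526/5, 1657/10, 2613/40]
rounded: [105, 166, 65]

query (2,3) [L1,L2,L3,L4,L5,L6] — begin 0,0,0
L1 α=1/2: [108, 111/2, 73]
L2 α=1: [119, 255, 60]
L3 α=1/3: [389/3, 177, 245/3]
L4 α=1/2: [571/3, 183/2, 581/6]
L5 α=2/3: [1825/9, 263/6, 3629/18]
L6 α=5/8: [1255/6, 1623/16, 4469/48]
→ [209, 101, 93]

(0,3) stack=L1,L2,L3,L4,L5,L6; from [0,0,0]:
+L1 (α=2/5) → [406/5, 246/5, 294/5]
+L2 (α=2/3) → [1456/15, 796/15, 808/5]
+L3 (α=1/2) → [1388/15, 1988/15, 1133/10]
+L4 (α=4/7) → [3868/35, 4068/35, 12679/70]
+L5 (α=1/4) → [19479/140, 16439/140, 44687/280]
+L6 (α=3/5) → [21999/350, 25469/350, 87107/700]
→ [63, 73, 124]

(1,2) stack=L1,L2,L3,L4,L5,L6; from [0,0,0]:
after L1 α=1/2: [74, 41, 44]
after L2 α=2/5: [654/5, 61, 474/5]
after L3 α=3/5: [1413/25, 812/5, 1578/25]
after L4 α=1/4: [9739/100, 749/5, 2121/25]
after L5 α=5/6: [41913/200, 704/5, 19621/150]
after L6 α=3/5: [111213/500, 4378/25, 33796/375]
→ [222, 175, 90]


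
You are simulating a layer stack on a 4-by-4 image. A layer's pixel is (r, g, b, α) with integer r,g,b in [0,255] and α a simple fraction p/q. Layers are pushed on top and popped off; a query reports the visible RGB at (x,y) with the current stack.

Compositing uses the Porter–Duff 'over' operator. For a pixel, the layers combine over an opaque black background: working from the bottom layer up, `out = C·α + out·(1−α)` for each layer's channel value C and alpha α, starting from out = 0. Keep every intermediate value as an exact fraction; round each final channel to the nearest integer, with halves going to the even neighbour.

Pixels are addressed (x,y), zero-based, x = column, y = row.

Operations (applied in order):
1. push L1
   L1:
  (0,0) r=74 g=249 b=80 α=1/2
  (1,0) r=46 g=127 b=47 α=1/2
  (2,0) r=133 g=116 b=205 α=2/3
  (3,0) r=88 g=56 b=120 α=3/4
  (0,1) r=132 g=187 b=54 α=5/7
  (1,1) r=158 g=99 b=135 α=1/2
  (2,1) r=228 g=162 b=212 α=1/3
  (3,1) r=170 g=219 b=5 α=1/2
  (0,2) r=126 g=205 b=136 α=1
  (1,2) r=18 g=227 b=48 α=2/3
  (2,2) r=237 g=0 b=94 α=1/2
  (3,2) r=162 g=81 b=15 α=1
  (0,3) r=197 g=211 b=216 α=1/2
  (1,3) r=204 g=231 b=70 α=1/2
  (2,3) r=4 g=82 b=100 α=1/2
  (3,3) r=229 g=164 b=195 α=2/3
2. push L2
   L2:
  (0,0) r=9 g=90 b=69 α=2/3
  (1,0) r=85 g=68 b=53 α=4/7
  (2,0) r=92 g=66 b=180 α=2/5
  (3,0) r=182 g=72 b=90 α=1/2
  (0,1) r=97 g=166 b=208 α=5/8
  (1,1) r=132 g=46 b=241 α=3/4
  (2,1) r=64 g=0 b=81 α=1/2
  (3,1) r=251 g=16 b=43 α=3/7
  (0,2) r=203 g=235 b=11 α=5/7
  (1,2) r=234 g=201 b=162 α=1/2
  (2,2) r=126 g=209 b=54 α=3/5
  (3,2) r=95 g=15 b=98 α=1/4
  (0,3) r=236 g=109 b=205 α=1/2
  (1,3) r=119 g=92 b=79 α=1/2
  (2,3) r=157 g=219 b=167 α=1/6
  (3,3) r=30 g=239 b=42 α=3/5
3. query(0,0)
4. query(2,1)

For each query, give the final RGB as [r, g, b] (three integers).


at x=0,y=0 over L1,L2:
L1 α=1/2: [37, 249/2, 40]
L2 α=2/3: [55/3, 203/2, 178/3]
→ [18, 102, 59]

(2,1) stack=L1,L2; from [0,0,0]:
after L1 α=1/3: [76, 54, 212/3]
after L2 α=1/2: [70, 27, 455/6]
rounded: [70, 27, 76]


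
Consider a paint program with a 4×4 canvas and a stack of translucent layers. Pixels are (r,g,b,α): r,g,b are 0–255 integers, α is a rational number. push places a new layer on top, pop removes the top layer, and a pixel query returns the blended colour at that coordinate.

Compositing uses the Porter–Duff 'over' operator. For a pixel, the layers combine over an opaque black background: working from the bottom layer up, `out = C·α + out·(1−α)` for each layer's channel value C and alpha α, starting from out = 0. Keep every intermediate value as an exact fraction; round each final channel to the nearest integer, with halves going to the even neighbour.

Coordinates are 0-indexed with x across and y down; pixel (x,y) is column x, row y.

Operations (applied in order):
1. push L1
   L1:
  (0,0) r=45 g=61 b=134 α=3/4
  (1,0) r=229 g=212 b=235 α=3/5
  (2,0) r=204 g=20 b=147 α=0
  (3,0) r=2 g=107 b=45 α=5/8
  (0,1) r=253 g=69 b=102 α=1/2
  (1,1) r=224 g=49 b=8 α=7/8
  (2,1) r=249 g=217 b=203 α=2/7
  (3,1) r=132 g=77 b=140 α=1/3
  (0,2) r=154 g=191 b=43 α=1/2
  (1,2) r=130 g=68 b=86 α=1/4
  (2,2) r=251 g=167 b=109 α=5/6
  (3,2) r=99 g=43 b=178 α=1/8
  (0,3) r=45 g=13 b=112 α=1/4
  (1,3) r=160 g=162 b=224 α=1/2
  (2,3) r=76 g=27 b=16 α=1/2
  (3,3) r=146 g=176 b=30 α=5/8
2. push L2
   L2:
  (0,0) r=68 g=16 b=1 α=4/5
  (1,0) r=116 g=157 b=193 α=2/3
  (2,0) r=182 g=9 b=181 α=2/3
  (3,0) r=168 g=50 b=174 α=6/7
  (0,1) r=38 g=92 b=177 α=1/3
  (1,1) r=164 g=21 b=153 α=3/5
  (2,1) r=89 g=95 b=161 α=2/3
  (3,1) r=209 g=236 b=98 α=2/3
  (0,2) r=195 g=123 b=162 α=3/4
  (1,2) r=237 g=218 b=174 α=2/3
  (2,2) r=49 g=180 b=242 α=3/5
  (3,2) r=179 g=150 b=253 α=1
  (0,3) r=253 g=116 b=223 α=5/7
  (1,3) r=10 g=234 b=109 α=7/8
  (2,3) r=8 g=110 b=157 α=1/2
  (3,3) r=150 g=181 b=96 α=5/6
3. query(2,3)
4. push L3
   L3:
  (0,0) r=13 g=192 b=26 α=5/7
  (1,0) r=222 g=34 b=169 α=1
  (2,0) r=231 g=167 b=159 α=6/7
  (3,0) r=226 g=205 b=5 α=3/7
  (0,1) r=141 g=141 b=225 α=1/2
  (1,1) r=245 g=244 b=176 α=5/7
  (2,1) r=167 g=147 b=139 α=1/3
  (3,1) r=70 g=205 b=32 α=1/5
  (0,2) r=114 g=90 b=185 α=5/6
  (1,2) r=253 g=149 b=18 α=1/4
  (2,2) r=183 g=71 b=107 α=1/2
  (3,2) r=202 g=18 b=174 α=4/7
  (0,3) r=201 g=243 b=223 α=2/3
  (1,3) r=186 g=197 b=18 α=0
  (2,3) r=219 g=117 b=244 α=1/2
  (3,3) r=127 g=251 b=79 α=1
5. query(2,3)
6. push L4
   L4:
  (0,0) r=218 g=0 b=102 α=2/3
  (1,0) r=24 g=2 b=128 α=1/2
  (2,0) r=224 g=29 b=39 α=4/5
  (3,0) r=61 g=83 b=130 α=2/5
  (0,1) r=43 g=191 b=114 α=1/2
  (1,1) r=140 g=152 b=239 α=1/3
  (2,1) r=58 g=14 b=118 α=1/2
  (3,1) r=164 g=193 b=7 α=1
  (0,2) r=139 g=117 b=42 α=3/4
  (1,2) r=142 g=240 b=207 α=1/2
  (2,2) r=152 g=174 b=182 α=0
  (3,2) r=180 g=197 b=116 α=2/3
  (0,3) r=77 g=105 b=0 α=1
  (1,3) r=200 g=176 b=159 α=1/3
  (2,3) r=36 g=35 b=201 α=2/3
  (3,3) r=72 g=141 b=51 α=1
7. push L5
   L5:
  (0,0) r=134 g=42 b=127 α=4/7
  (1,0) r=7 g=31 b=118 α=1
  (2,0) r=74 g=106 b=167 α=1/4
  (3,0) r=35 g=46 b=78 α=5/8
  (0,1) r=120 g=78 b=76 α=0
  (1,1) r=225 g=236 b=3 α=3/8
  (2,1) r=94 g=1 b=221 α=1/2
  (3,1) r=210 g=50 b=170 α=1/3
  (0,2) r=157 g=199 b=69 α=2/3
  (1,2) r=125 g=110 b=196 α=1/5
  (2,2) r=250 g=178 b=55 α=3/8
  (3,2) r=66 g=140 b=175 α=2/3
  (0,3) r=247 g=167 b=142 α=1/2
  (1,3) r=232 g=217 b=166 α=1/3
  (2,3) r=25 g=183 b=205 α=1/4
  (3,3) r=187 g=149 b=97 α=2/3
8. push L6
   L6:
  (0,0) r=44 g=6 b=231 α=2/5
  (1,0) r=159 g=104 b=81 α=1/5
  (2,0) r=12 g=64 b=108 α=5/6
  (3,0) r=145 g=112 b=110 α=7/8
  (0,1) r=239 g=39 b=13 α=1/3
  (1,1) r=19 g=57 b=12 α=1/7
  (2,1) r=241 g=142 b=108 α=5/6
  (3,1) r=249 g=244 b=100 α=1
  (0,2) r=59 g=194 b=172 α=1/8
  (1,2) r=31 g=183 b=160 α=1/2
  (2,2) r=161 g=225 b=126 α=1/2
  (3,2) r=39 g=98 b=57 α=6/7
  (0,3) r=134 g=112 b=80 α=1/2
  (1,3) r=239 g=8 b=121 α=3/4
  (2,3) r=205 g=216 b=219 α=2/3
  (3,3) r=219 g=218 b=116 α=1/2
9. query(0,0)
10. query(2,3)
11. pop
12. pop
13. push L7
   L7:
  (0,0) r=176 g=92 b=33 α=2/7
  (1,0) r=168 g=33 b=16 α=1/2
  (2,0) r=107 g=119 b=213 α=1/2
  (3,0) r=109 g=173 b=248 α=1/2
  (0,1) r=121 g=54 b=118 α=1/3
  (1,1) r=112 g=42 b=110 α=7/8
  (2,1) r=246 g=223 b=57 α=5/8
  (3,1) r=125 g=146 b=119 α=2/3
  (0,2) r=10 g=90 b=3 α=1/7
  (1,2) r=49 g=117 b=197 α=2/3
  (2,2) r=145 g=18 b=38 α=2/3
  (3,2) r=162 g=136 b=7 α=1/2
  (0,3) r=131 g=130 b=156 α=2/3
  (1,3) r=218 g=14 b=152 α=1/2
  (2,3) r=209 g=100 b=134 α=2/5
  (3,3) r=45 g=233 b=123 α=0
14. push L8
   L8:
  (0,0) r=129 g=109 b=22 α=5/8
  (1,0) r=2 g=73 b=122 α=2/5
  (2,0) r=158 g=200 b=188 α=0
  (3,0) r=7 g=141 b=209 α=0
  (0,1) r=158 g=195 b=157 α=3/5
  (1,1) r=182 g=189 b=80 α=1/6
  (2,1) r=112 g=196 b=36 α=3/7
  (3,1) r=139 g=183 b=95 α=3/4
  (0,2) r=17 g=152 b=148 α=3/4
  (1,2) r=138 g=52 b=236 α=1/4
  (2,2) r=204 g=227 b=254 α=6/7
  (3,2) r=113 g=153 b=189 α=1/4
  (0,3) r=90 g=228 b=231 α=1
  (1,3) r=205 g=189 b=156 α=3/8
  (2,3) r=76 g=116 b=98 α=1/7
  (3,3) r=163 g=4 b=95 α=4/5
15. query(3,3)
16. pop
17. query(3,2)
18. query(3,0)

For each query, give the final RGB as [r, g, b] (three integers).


(2,3) stack=L1,L2; from [0,0,0]:
after L1 α=1/2: [38, 27/2, 8]
after L2 α=1/2: [23, 247/4, 165/2]
→ [23, 62, 82]

(2,3) stack=L1,L2,L3; from [0,0,0]:
+L1 (α=1/2) → [38, 27/2, 8]
+L2 (α=1/2) → [23, 247/4, 165/2]
+L3 (α=1/2) → [121, 715/8, 653/4]
= [121, 89, 163]

(0,0) stack=L1,L2,L3,L4,L5,L6; from [0,0,0]:
after L1 α=3/4: [135/4, 183/4, 201/2]
after L2 α=4/5: [1223/20, 439/20, 209/10]
after L3 α=5/7: [1873/70, 10039/70, 859/35]
after L4 α=2/3: [32393/210, 10039/210, 7999/105]
after L5 α=4/7: [69913/490, 21799/490, 25779/245]
after L6 α=2/5: [252859/2450, 71277/2450, 190527/1225]
= [103, 29, 156]

(2,3) stack=L1,L2,L3,L4,L5,L6; from [0,0,0]:
L1 α=1/2: [38, 27/2, 8]
L2 α=1/2: [23, 247/4, 165/2]
L3 α=1/2: [121, 715/8, 653/4]
L4 α=2/3: [193/3, 425/8, 2261/12]
L5 α=1/4: [109/2, 2739/32, 3081/16]
L6 α=2/3: [929/6, 5521/32, 3363/16]
→ [155, 173, 210]

at x=3,y=3 over L1,L2,L3,L4,L7,L8:
+L1 (α=5/8) → [365/4, 110, 75/4]
+L2 (α=5/6) → [3365/24, 1015/6, 665/8]
+L3 (α=1) → [127, 251, 79]
+L4 (α=1) → [72, 141, 51]
+L7 (α=0) → [72, 141, 51]
+L8 (α=4/5) → [724/5, 157/5, 431/5]
→ [145, 31, 86]

(3,2) stack=L1,L2,L3,L4,L7; from [0,0,0]:
L1 α=1/8: [99/8, 43/8, 89/4]
L2 α=1: [179, 150, 253]
L3 α=4/7: [1345/7, 522/7, 1455/7]
L4 α=2/3: [3865/21, 3280/21, 3079/21]
L7 α=1/2: [7267/42, 3068/21, 1613/21]
rounded: [173, 146, 77]

(3,0) stack=L1,L2,L3,L4,L7; from [0,0,0]:
after L1 α=5/8: [5/4, 535/8, 225/8]
after L2 α=6/7: [4037/28, 2935/56, 8577/56]
after L3 α=3/7: [8783/49, 11545/98, 8787/98]
after L4 α=2/5: [32327/245, 50903/490, 51841/490]
after L7 α=1/2: [29516/245, 135673/980, 173361/980]
= [120, 138, 177]
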